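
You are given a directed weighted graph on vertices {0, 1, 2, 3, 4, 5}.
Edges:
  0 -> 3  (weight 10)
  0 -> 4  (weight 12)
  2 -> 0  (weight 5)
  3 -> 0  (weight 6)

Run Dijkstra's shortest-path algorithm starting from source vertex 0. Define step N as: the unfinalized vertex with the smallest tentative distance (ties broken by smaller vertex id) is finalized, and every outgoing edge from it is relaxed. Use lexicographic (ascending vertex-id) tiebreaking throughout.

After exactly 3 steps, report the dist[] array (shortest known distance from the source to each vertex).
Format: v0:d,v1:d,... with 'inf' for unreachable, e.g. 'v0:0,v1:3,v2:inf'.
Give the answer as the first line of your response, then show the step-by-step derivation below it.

v0:0,v1:inf,v2:inf,v3:10,v4:12,v5:inf

step 1: dist = v0:0,v1:inf,v2:inf,v3:10,v4:12,v5:inf
step 2: dist = v0:0,v1:inf,v2:inf,v3:10,v4:12,v5:inf
step 3: dist = v0:0,v1:inf,v2:inf,v3:10,v4:12,v5:inf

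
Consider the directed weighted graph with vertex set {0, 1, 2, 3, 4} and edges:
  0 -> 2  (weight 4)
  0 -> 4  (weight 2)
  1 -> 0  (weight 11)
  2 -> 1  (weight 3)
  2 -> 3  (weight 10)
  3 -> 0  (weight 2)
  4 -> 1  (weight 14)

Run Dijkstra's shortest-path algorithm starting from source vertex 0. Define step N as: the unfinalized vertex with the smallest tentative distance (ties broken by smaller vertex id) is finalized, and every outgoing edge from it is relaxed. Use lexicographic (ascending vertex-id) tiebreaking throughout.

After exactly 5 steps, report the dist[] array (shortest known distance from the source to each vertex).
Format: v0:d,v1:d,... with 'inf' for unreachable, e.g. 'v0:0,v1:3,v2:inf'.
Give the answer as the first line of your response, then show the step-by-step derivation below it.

v0:0,v1:7,v2:4,v3:14,v4:2

step 1: dist = v0:0,v1:inf,v2:4,v3:inf,v4:2
step 2: dist = v0:0,v1:16,v2:4,v3:inf,v4:2
step 3: dist = v0:0,v1:7,v2:4,v3:14,v4:2
step 4: dist = v0:0,v1:7,v2:4,v3:14,v4:2
step 5: dist = v0:0,v1:7,v2:4,v3:14,v4:2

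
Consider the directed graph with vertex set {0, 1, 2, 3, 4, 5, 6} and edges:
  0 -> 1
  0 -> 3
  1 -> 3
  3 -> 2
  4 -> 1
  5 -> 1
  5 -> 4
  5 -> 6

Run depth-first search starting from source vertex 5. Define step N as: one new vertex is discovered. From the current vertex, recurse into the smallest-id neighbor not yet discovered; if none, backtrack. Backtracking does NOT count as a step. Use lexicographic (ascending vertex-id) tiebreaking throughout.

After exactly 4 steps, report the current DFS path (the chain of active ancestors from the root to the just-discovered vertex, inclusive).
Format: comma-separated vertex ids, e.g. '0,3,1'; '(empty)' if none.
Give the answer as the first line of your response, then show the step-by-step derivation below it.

5,1,3,2

step 1: discover 5; path=5; order=5
step 2: discover 1; path=5>1; order=5,1
step 3: discover 3; path=5>1>3; order=5,1,3
step 4: discover 2; path=5>1>3>2; order=5,1,3,2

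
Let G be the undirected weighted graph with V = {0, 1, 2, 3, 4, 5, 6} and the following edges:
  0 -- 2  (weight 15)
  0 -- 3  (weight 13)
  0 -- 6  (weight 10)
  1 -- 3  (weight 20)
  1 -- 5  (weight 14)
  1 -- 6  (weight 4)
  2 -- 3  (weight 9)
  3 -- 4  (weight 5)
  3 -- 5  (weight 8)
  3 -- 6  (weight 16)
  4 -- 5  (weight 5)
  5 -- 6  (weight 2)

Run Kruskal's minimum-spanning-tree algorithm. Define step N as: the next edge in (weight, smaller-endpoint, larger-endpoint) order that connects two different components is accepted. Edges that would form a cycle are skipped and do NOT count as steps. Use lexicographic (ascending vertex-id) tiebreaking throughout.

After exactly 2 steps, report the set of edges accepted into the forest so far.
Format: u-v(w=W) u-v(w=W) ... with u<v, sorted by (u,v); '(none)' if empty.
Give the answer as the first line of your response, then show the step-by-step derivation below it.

1-6(w=4) 5-6(w=2)

step 1: add edge 5-6 (w=2); MST = {5-6(w=2)}
step 2: add edge 1-6 (w=4); MST = {1-6(w=4) 5-6(w=2)}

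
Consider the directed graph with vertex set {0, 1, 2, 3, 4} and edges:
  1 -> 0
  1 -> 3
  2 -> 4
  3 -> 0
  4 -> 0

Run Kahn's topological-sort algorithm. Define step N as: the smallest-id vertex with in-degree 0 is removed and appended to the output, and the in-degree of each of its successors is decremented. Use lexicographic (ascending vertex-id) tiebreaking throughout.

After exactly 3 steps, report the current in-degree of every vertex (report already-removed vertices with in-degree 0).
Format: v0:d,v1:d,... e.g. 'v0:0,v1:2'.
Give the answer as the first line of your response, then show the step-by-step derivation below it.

v0:1,v1:0,v2:0,v3:0,v4:0

step 1: output 1; order=[1]; indeg=(2,0,0,0,1)
step 2: output 2; order=[1,2]; indeg=(2,0,0,0,0)
step 3: output 3; order=[1,2,3]; indeg=(1,0,0,0,0)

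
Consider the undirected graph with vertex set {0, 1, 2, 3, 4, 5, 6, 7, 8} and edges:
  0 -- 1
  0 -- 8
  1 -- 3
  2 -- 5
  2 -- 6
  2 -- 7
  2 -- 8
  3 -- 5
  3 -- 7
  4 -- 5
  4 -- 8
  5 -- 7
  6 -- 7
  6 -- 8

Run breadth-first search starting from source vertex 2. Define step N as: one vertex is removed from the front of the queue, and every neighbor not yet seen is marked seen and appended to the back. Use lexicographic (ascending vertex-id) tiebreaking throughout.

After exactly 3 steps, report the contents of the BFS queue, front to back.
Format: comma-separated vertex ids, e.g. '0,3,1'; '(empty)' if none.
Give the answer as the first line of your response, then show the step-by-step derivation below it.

7,8,3,4

step 1: dequeue 2; queue=[5,6,7,8]; order=2
step 2: dequeue 5; queue=[6,7,8,3,4]; order=2,5
step 3: dequeue 6; queue=[7,8,3,4]; order=2,5,6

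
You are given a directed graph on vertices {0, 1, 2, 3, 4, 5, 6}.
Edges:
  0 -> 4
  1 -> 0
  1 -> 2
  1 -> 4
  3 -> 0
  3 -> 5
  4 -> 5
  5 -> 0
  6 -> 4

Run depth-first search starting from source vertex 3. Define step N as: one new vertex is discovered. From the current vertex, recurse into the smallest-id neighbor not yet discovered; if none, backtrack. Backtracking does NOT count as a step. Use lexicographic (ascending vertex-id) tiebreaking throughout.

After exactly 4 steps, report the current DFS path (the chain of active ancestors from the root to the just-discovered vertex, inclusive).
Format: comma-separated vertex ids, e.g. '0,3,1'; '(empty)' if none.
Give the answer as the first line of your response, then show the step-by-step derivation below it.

3,0,4,5

step 1: discover 3; path=3; order=3
step 2: discover 0; path=3>0; order=3,0
step 3: discover 4; path=3>0>4; order=3,0,4
step 4: discover 5; path=3>0>4>5; order=3,0,4,5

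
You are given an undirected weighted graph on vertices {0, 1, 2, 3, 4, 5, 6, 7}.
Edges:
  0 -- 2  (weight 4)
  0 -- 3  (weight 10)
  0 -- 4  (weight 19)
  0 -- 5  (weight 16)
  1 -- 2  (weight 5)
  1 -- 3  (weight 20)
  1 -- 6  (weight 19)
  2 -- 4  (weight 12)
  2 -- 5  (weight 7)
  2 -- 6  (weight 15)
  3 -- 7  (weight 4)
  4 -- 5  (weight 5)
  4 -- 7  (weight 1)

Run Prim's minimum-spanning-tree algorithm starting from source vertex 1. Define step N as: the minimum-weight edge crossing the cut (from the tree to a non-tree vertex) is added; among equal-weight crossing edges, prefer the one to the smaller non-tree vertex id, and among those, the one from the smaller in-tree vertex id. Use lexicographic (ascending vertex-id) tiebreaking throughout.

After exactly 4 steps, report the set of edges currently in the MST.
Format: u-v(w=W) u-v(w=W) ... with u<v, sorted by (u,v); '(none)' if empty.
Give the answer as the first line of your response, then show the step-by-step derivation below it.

0-2(w=4) 1-2(w=5) 2-5(w=7) 4-5(w=5)

step 1: add edge 1-2 (w=5); MST = {1-2(w=5)}
step 2: add edge 0-2 (w=4); MST = {0-2(w=4) 1-2(w=5)}
step 3: add edge 2-5 (w=7); MST = {0-2(w=4) 1-2(w=5) 2-5(w=7)}
step 4: add edge 4-5 (w=5); MST = {0-2(w=4) 1-2(w=5) 2-5(w=7) 4-5(w=5)}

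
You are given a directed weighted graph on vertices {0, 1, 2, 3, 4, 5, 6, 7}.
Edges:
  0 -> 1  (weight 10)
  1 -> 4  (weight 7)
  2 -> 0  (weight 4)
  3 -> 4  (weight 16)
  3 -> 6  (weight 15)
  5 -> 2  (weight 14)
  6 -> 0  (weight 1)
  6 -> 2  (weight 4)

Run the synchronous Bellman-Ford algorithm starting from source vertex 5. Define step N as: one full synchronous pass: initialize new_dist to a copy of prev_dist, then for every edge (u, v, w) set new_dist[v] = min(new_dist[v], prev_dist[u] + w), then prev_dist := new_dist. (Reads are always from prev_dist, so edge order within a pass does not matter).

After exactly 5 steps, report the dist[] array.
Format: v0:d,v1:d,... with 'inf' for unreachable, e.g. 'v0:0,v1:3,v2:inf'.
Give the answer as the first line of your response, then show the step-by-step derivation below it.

v0:18,v1:28,v2:14,v3:inf,v4:35,v5:0,v6:inf,v7:inf

step 1: dist = v0:inf,v1:inf,v2:14,v3:inf,v4:inf,v5:0,v6:inf,v7:inf
step 2: dist = v0:18,v1:inf,v2:14,v3:inf,v4:inf,v5:0,v6:inf,v7:inf
step 3: dist = v0:18,v1:28,v2:14,v3:inf,v4:inf,v5:0,v6:inf,v7:inf
step 4: dist = v0:18,v1:28,v2:14,v3:inf,v4:35,v5:0,v6:inf,v7:inf
step 5: dist = v0:18,v1:28,v2:14,v3:inf,v4:35,v5:0,v6:inf,v7:inf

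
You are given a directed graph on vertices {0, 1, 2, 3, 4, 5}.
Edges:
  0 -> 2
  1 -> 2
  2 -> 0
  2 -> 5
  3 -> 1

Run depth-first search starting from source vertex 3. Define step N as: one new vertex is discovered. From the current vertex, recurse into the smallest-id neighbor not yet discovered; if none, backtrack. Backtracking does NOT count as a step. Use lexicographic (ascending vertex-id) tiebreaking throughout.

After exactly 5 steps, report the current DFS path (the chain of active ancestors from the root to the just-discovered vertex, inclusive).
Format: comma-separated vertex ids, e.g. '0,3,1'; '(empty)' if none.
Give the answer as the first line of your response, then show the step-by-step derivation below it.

3,1,2,5

step 1: discover 3; path=3; order=3
step 2: discover 1; path=3>1; order=3,1
step 3: discover 2; path=3>1>2; order=3,1,2
step 4: discover 0; path=3>1>2>0; order=3,1,2,0
step 5: discover 5; path=3>1>2>5; order=3,1,2,0,5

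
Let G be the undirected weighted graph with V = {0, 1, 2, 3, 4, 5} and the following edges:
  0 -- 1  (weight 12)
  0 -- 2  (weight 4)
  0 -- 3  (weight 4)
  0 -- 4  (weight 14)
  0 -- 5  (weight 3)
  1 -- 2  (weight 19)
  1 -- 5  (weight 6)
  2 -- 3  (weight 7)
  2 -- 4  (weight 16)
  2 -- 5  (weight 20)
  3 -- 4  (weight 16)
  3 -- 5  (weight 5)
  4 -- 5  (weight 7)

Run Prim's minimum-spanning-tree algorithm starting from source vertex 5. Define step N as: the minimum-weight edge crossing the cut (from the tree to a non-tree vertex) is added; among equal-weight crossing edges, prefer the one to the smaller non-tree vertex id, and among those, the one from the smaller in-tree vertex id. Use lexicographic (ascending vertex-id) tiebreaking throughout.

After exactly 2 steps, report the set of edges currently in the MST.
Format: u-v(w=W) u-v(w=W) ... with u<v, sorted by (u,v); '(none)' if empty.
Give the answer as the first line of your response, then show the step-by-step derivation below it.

0-2(w=4) 0-5(w=3)

step 1: add edge 0-5 (w=3); MST = {0-5(w=3)}
step 2: add edge 0-2 (w=4); MST = {0-2(w=4) 0-5(w=3)}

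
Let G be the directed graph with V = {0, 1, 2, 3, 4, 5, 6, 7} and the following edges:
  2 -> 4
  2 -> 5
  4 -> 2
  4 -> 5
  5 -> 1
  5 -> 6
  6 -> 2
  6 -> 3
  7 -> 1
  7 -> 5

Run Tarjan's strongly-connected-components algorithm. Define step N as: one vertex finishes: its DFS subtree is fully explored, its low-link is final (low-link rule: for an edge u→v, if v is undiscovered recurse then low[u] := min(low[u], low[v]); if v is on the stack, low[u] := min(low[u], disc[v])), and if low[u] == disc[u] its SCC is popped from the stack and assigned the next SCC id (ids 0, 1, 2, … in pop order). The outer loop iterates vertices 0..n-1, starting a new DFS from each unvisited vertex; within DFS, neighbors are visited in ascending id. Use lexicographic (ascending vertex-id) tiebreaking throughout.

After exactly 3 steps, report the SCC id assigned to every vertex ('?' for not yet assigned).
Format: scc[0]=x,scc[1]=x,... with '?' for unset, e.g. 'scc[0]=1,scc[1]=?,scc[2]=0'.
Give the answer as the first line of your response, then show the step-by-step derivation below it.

scc[0]=0,scc[1]=1,scc[2]=?,scc[3]=2,scc[4]=?,scc[5]=?,scc[6]=?,scc[7]=?

step 1: low=(low[0]=0,low[1]=?,low[2]=?,low[3]=?,low[4]=?,low[5]=?,low[6]=?,low[7]=?); scc=(scc[0]=0,scc[1]=?,scc[2]=?,scc[3]=?,scc[4]=?,scc[5]=?,scc[6]=?,scc[7]=?)
step 2: low=(low[0]=0,low[1]=1,low[2]=?,low[3]=?,low[4]=?,low[5]=?,low[6]=?,low[7]=?); scc=(scc[0]=0,scc[1]=1,scc[2]=?,scc[3]=?,scc[4]=?,scc[5]=?,scc[6]=?,scc[7]=?)
step 3: low=(low[0]=0,low[1]=1,low[2]=2,low[3]=6,low[4]=2,low[5]=4,low[6]=2,low[7]=?); scc=(scc[0]=0,scc[1]=1,scc[2]=?,scc[3]=2,scc[4]=?,scc[5]=?,scc[6]=?,scc[7]=?)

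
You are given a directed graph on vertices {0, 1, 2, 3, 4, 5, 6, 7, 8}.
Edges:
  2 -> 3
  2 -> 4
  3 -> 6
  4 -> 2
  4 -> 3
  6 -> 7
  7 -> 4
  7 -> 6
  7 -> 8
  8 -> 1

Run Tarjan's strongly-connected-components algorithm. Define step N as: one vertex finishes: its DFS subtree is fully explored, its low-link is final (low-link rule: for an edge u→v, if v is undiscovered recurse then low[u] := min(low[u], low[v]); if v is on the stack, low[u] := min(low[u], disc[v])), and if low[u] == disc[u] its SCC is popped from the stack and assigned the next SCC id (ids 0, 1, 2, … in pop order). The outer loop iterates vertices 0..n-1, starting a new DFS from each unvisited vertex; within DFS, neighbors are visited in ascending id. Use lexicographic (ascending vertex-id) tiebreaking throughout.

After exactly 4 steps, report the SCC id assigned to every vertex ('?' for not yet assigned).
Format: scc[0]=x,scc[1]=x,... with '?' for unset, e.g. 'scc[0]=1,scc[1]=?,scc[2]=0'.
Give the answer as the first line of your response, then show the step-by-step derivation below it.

scc[0]=0,scc[1]=1,scc[2]=?,scc[3]=?,scc[4]=?,scc[5]=?,scc[6]=?,scc[7]=?,scc[8]=2

step 1: low=(low[0]=0,low[1]=?,low[2]=?,low[3]=?,low[4]=?,low[5]=?,low[6]=?,low[7]=?,low[8]=?); scc=(scc[0]=0,scc[1]=?,scc[2]=?,scc[3]=?,scc[4]=?,scc[5]=?,scc[6]=?,scc[7]=?,scc[8]=?)
step 2: low=(low[0]=0,low[1]=1,low[2]=?,low[3]=?,low[4]=?,low[5]=?,low[6]=?,low[7]=?,low[8]=?); scc=(scc[0]=0,scc[1]=1,scc[2]=?,scc[3]=?,scc[4]=?,scc[5]=?,scc[6]=?,scc[7]=?,scc[8]=?)
step 3: low=(low[0]=0,low[1]=1,low[2]=2,low[3]=3,low[4]=2,low[5]=?,low[6]=4,low[7]=5,low[8]=?); scc=(scc[0]=0,scc[1]=1,scc[2]=?,scc[3]=?,scc[4]=?,scc[5]=?,scc[6]=?,scc[7]=?,scc[8]=?)
step 4: low=(low[0]=0,low[1]=1,low[2]=2,low[3]=3,low[4]=2,low[5]=?,low[6]=4,low[7]=2,low[8]=7); scc=(scc[0]=0,scc[1]=1,scc[2]=?,scc[3]=?,scc[4]=?,scc[5]=?,scc[6]=?,scc[7]=?,scc[8]=2)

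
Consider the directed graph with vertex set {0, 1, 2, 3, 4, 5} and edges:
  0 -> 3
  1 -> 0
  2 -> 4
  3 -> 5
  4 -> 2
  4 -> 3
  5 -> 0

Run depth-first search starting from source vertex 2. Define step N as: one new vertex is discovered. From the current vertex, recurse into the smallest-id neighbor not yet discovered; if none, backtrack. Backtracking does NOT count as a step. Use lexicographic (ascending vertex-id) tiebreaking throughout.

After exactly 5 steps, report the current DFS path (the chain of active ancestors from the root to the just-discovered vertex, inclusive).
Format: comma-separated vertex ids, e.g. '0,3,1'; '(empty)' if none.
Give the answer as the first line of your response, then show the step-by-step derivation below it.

2,4,3,5,0

step 1: discover 2; path=2; order=2
step 2: discover 4; path=2>4; order=2,4
step 3: discover 3; path=2>4>3; order=2,4,3
step 4: discover 5; path=2>4>3>5; order=2,4,3,5
step 5: discover 0; path=2>4>3>5>0; order=2,4,3,5,0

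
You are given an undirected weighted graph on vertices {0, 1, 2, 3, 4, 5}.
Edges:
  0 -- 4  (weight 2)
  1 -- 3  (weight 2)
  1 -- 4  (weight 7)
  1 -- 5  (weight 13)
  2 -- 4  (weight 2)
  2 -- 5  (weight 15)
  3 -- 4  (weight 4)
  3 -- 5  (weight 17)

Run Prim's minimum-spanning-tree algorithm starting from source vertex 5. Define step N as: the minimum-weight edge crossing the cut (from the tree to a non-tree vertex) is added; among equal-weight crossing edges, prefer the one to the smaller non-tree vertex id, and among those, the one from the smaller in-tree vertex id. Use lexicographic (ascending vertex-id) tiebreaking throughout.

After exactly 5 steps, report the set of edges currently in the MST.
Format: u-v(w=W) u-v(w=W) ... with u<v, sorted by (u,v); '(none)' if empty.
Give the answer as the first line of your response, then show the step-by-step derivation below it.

0-4(w=2) 1-3(w=2) 1-5(w=13) 2-4(w=2) 3-4(w=4)

step 1: add edge 1-5 (w=13); MST = {1-5(w=13)}
step 2: add edge 1-3 (w=2); MST = {1-3(w=2) 1-5(w=13)}
step 3: add edge 3-4 (w=4); MST = {1-3(w=2) 1-5(w=13) 3-4(w=4)}
step 4: add edge 0-4 (w=2); MST = {0-4(w=2) 1-3(w=2) 1-5(w=13) 3-4(w=4)}
step 5: add edge 2-4 (w=2); MST = {0-4(w=2) 1-3(w=2) 1-5(w=13) 2-4(w=2) 3-4(w=4)}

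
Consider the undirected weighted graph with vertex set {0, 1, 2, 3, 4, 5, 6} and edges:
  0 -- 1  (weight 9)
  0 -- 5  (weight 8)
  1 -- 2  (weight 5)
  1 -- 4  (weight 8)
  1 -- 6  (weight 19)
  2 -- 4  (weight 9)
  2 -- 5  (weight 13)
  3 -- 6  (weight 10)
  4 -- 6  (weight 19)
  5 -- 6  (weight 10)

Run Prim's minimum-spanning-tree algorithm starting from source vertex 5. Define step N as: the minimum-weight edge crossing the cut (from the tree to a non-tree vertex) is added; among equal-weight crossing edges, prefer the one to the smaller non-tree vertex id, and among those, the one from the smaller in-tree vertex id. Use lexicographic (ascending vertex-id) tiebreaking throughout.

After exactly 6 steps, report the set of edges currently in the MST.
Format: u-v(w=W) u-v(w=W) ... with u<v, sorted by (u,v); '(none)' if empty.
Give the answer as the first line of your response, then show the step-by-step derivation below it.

0-1(w=9) 0-5(w=8) 1-2(w=5) 1-4(w=8) 3-6(w=10) 5-6(w=10)

step 1: add edge 0-5 (w=8); MST = {0-5(w=8)}
step 2: add edge 0-1 (w=9); MST = {0-1(w=9) 0-5(w=8)}
step 3: add edge 1-2 (w=5); MST = {0-1(w=9) 0-5(w=8) 1-2(w=5)}
step 4: add edge 1-4 (w=8); MST = {0-1(w=9) 0-5(w=8) 1-2(w=5) 1-4(w=8)}
step 5: add edge 5-6 (w=10); MST = {0-1(w=9) 0-5(w=8) 1-2(w=5) 1-4(w=8) 5-6(w=10)}
step 6: add edge 3-6 (w=10); MST = {0-1(w=9) 0-5(w=8) 1-2(w=5) 1-4(w=8) 3-6(w=10) 5-6(w=10)}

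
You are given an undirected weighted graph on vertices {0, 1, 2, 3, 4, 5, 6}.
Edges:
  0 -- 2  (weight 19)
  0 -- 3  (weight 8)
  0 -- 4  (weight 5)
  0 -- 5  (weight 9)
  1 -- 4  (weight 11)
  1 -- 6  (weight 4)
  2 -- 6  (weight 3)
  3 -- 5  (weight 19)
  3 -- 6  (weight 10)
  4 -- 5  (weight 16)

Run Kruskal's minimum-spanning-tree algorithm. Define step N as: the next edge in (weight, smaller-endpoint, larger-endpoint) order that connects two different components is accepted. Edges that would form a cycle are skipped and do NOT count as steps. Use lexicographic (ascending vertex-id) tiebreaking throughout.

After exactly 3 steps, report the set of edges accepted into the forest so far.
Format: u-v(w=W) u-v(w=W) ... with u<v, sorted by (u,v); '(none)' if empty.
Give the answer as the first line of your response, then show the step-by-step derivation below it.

0-4(w=5) 1-6(w=4) 2-6(w=3)

step 1: add edge 2-6 (w=3); MST = {2-6(w=3)}
step 2: add edge 1-6 (w=4); MST = {1-6(w=4) 2-6(w=3)}
step 3: add edge 0-4 (w=5); MST = {0-4(w=5) 1-6(w=4) 2-6(w=3)}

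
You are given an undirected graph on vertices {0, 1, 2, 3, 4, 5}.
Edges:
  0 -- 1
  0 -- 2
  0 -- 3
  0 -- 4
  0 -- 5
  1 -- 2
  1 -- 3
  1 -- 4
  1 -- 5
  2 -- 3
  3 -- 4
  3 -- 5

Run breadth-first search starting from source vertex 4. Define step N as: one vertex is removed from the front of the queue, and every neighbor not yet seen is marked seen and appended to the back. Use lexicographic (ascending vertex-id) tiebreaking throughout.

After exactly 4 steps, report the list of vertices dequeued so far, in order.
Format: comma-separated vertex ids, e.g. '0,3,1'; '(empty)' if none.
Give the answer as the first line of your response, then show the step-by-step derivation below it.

4,0,1,3

step 1: dequeue 4; queue=[0,1,3]; order=4
step 2: dequeue 0; queue=[1,3,2,5]; order=4,0
step 3: dequeue 1; queue=[3,2,5]; order=4,0,1
step 4: dequeue 3; queue=[2,5]; order=4,0,1,3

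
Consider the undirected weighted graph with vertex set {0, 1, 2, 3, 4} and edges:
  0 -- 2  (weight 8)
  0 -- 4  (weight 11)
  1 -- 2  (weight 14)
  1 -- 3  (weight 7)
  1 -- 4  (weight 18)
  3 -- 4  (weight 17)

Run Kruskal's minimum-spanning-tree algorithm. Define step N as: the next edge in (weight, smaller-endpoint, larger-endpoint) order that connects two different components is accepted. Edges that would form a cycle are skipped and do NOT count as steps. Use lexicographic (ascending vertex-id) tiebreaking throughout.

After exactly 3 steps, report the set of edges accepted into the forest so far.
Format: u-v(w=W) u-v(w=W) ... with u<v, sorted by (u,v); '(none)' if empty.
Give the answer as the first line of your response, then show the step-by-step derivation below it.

0-2(w=8) 0-4(w=11) 1-3(w=7)

step 1: add edge 1-3 (w=7); MST = {1-3(w=7)}
step 2: add edge 0-2 (w=8); MST = {0-2(w=8) 1-3(w=7)}
step 3: add edge 0-4 (w=11); MST = {0-2(w=8) 0-4(w=11) 1-3(w=7)}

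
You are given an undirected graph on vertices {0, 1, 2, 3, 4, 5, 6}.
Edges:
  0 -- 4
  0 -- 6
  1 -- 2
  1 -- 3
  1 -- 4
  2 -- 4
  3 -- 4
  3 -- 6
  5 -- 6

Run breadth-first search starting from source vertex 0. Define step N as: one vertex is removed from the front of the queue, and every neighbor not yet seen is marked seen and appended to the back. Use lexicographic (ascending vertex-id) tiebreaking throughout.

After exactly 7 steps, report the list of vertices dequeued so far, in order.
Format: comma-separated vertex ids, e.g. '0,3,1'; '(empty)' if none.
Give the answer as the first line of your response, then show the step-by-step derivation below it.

0,4,6,1,2,3,5

step 1: dequeue 0; queue=[4,6]; order=0
step 2: dequeue 4; queue=[6,1,2,3]; order=0,4
step 3: dequeue 6; queue=[1,2,3,5]; order=0,4,6
step 4: dequeue 1; queue=[2,3,5]; order=0,4,6,1
step 5: dequeue 2; queue=[3,5]; order=0,4,6,1,2
step 6: dequeue 3; queue=[5]; order=0,4,6,1,2,3
step 7: dequeue 5; queue=[(empty)]; order=0,4,6,1,2,3,5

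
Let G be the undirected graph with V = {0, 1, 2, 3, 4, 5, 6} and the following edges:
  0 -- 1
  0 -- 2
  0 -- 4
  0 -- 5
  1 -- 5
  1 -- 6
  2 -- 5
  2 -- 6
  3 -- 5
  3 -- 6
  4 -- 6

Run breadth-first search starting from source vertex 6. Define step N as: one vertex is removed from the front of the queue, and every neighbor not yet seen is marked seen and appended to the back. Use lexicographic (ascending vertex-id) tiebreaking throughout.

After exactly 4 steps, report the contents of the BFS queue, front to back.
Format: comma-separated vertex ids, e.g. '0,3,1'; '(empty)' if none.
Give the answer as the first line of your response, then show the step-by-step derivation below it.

4,0,5

step 1: dequeue 6; queue=[1,2,3,4]; order=6
step 2: dequeue 1; queue=[2,3,4,0,5]; order=6,1
step 3: dequeue 2; queue=[3,4,0,5]; order=6,1,2
step 4: dequeue 3; queue=[4,0,5]; order=6,1,2,3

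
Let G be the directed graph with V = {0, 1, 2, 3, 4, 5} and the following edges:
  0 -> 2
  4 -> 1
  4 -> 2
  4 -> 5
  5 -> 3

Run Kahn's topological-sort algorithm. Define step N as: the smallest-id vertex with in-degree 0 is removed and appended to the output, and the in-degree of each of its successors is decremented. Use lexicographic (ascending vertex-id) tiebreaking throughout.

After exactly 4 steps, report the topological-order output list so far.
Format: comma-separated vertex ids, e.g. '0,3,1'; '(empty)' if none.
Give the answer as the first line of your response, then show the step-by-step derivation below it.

0,4,1,2

step 1: output 0; order=[0]; indeg=(0,1,1,1,0,1)
step 2: output 4; order=[0,4]; indeg=(0,0,0,1,0,0)
step 3: output 1; order=[0,4,1]; indeg=(0,0,0,1,0,0)
step 4: output 2; order=[0,4,1,2]; indeg=(0,0,0,1,0,0)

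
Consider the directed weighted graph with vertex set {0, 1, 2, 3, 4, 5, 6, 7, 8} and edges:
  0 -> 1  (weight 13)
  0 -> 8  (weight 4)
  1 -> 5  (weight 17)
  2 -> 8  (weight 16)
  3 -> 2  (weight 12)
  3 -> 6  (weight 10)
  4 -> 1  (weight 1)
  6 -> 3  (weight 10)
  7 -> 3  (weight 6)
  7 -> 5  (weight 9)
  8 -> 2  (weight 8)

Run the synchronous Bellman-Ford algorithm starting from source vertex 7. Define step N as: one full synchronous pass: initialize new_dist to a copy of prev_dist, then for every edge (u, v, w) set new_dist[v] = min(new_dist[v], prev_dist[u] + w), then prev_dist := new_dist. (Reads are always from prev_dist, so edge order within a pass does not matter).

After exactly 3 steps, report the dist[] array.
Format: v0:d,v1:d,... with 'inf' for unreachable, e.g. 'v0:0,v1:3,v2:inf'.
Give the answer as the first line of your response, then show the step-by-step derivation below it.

v0:inf,v1:inf,v2:18,v3:6,v4:inf,v5:9,v6:16,v7:0,v8:34

step 1: dist = v0:inf,v1:inf,v2:inf,v3:6,v4:inf,v5:9,v6:inf,v7:0,v8:inf
step 2: dist = v0:inf,v1:inf,v2:18,v3:6,v4:inf,v5:9,v6:16,v7:0,v8:inf
step 3: dist = v0:inf,v1:inf,v2:18,v3:6,v4:inf,v5:9,v6:16,v7:0,v8:34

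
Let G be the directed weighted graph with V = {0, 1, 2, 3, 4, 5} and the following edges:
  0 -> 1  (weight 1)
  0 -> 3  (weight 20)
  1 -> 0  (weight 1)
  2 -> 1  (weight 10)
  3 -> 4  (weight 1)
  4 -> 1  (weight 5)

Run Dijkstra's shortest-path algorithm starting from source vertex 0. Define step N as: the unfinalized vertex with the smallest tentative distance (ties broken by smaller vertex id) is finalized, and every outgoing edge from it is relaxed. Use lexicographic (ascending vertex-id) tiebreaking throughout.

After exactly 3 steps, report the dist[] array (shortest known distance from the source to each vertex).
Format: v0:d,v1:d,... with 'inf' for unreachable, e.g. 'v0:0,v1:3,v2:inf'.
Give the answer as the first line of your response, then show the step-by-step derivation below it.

v0:0,v1:1,v2:inf,v3:20,v4:21,v5:inf

step 1: dist = v0:0,v1:1,v2:inf,v3:20,v4:inf,v5:inf
step 2: dist = v0:0,v1:1,v2:inf,v3:20,v4:inf,v5:inf
step 3: dist = v0:0,v1:1,v2:inf,v3:20,v4:21,v5:inf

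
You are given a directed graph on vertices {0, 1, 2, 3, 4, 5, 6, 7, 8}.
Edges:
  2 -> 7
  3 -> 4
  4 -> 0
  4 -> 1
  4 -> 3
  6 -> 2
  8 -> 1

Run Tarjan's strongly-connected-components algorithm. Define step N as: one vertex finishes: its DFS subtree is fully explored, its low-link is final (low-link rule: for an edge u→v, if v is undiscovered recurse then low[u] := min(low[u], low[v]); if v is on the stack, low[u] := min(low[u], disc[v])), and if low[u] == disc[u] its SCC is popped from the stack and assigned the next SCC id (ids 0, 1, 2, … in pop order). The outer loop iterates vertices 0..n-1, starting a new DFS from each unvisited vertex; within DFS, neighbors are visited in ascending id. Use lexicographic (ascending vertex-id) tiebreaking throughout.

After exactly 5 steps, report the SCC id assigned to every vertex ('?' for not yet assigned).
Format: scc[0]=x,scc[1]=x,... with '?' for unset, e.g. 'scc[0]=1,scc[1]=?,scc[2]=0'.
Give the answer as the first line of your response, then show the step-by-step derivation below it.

scc[0]=0,scc[1]=1,scc[2]=3,scc[3]=?,scc[4]=?,scc[5]=?,scc[6]=?,scc[7]=2,scc[8]=?

step 1: low=(low[0]=0,low[1]=?,low[2]=?,low[3]=?,low[4]=?,low[5]=?,low[6]=?,low[7]=?,low[8]=?); scc=(scc[0]=0,scc[1]=?,scc[2]=?,scc[3]=?,scc[4]=?,scc[5]=?,scc[6]=?,scc[7]=?,scc[8]=?)
step 2: low=(low[0]=0,low[1]=1,low[2]=?,low[3]=?,low[4]=?,low[5]=?,low[6]=?,low[7]=?,low[8]=?); scc=(scc[0]=0,scc[1]=1,scc[2]=?,scc[3]=?,scc[4]=?,scc[5]=?,scc[6]=?,scc[7]=?,scc[8]=?)
step 3: low=(low[0]=0,low[1]=1,low[2]=2,low[3]=?,low[4]=?,low[5]=?,low[6]=?,low[7]=3,low[8]=?); scc=(scc[0]=0,scc[1]=1,scc[2]=?,scc[3]=?,scc[4]=?,scc[5]=?,scc[6]=?,scc[7]=2,scc[8]=?)
step 4: low=(low[0]=0,low[1]=1,low[2]=2,low[3]=?,low[4]=?,low[5]=?,low[6]=?,low[7]=3,low[8]=?); scc=(scc[0]=0,scc[1]=1,scc[2]=3,scc[3]=?,scc[4]=?,scc[5]=?,scc[6]=?,scc[7]=2,scc[8]=?)
step 5: low=(low[0]=0,low[1]=1,low[2]=2,low[3]=4,low[4]=4,low[5]=?,low[6]=?,low[7]=3,low[8]=?); scc=(scc[0]=0,scc[1]=1,scc[2]=3,scc[3]=?,scc[4]=?,scc[5]=?,scc[6]=?,scc[7]=2,scc[8]=?)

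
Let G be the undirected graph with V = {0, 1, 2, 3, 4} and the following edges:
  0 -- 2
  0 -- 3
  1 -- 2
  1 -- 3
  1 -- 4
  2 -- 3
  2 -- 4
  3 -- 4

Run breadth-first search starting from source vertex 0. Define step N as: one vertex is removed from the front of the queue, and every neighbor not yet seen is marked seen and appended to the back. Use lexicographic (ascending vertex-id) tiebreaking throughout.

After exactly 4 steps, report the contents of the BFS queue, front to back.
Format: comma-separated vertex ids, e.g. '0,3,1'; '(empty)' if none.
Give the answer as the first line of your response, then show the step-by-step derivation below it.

4

step 1: dequeue 0; queue=[2,3]; order=0
step 2: dequeue 2; queue=[3,1,4]; order=0,2
step 3: dequeue 3; queue=[1,4]; order=0,2,3
step 4: dequeue 1; queue=[4]; order=0,2,3,1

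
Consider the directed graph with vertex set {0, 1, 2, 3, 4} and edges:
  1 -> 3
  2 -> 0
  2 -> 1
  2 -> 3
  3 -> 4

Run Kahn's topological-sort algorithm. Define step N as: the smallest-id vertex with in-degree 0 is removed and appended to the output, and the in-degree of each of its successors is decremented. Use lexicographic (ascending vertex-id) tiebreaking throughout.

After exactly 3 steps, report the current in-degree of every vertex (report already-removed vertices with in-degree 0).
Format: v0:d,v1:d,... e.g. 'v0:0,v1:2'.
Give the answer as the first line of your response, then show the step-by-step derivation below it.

v0:0,v1:0,v2:0,v3:0,v4:1

step 1: output 2; order=[2]; indeg=(0,0,0,1,1)
step 2: output 0; order=[2,0]; indeg=(0,0,0,1,1)
step 3: output 1; order=[2,0,1]; indeg=(0,0,0,0,1)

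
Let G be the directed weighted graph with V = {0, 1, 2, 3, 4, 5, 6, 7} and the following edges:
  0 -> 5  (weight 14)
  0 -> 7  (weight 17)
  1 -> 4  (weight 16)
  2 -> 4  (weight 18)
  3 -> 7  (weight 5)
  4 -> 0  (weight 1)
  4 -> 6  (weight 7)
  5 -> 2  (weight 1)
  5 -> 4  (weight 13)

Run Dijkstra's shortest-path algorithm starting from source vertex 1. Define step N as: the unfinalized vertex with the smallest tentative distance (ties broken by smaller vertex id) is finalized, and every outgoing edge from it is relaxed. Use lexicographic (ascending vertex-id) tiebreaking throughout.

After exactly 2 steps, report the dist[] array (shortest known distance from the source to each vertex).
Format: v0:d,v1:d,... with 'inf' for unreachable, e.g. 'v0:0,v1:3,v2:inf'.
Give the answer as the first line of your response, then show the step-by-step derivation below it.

v0:17,v1:0,v2:inf,v3:inf,v4:16,v5:inf,v6:23,v7:inf

step 1: dist = v0:inf,v1:0,v2:inf,v3:inf,v4:16,v5:inf,v6:inf,v7:inf
step 2: dist = v0:17,v1:0,v2:inf,v3:inf,v4:16,v5:inf,v6:23,v7:inf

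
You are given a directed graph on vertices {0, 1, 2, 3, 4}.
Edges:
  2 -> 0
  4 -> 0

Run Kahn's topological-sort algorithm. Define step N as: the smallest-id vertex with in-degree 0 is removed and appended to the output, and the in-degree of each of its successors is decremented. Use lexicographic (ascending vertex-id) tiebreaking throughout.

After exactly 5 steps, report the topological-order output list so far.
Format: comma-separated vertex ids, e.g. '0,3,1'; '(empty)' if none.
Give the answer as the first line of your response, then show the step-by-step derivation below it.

1,2,3,4,0

step 1: output 1; order=[1]; indeg=(2,0,0,0,0)
step 2: output 2; order=[1,2]; indeg=(1,0,0,0,0)
step 3: output 3; order=[1,2,3]; indeg=(1,0,0,0,0)
step 4: output 4; order=[1,2,3,4]; indeg=(0,0,0,0,0)
step 5: output 0; order=[1,2,3,4,0]; indeg=(0,0,0,0,0)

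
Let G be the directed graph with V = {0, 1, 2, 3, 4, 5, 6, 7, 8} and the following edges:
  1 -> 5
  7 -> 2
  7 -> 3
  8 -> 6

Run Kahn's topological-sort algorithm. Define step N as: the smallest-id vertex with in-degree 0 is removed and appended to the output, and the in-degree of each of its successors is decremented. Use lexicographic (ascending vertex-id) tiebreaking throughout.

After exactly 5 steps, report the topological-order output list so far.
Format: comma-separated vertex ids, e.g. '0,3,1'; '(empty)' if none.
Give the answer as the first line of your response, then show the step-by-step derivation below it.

0,1,4,5,7

step 1: output 0; order=[0]; indeg=(0,0,1,1,0,1,1,0,0)
step 2: output 1; order=[0,1]; indeg=(0,0,1,1,0,0,1,0,0)
step 3: output 4; order=[0,1,4]; indeg=(0,0,1,1,0,0,1,0,0)
step 4: output 5; order=[0,1,4,5]; indeg=(0,0,1,1,0,0,1,0,0)
step 5: output 7; order=[0,1,4,5,7]; indeg=(0,0,0,0,0,0,1,0,0)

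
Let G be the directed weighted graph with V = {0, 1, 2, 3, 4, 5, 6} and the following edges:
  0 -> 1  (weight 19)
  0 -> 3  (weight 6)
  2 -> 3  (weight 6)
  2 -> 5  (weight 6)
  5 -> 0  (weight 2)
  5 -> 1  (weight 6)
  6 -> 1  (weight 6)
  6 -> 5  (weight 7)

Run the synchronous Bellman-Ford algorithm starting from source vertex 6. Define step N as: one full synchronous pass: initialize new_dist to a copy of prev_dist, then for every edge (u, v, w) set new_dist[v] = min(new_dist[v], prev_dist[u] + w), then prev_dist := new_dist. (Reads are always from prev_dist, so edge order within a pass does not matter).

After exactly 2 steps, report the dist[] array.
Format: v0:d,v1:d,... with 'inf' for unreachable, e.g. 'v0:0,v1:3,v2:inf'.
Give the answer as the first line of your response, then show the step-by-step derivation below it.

v0:9,v1:6,v2:inf,v3:inf,v4:inf,v5:7,v6:0

step 1: dist = v0:inf,v1:6,v2:inf,v3:inf,v4:inf,v5:7,v6:0
step 2: dist = v0:9,v1:6,v2:inf,v3:inf,v4:inf,v5:7,v6:0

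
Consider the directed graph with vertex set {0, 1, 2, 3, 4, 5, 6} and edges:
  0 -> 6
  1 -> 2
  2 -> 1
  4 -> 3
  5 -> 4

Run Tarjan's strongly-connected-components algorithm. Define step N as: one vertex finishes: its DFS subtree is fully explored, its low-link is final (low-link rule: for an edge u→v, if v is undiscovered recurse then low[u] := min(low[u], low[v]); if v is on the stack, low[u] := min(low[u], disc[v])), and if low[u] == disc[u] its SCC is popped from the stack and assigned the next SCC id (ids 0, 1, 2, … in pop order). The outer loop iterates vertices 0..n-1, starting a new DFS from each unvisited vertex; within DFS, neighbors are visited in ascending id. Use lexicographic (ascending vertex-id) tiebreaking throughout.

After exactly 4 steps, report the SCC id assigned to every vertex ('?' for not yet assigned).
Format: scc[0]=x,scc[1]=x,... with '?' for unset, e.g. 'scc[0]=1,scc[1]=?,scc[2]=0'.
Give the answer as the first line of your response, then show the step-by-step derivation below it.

scc[0]=1,scc[1]=2,scc[2]=2,scc[3]=?,scc[4]=?,scc[5]=?,scc[6]=0

step 1: low=(low[0]=0,low[1]=?,low[2]=?,low[3]=?,low[4]=?,low[5]=?,low[6]=1); scc=(scc[0]=?,scc[1]=?,scc[2]=?,scc[3]=?,scc[4]=?,scc[5]=?,scc[6]=0)
step 2: low=(low[0]=0,low[1]=?,low[2]=?,low[3]=?,low[4]=?,low[5]=?,low[6]=1); scc=(scc[0]=1,scc[1]=?,scc[2]=?,scc[3]=?,scc[4]=?,scc[5]=?,scc[6]=0)
step 3: low=(low[0]=0,low[1]=2,low[2]=2,low[3]=?,low[4]=?,low[5]=?,low[6]=1); scc=(scc[0]=1,scc[1]=?,scc[2]=?,scc[3]=?,scc[4]=?,scc[5]=?,scc[6]=0)
step 4: low=(low[0]=0,low[1]=2,low[2]=2,low[3]=?,low[4]=?,low[5]=?,low[6]=1); scc=(scc[0]=1,scc[1]=2,scc[2]=2,scc[3]=?,scc[4]=?,scc[5]=?,scc[6]=0)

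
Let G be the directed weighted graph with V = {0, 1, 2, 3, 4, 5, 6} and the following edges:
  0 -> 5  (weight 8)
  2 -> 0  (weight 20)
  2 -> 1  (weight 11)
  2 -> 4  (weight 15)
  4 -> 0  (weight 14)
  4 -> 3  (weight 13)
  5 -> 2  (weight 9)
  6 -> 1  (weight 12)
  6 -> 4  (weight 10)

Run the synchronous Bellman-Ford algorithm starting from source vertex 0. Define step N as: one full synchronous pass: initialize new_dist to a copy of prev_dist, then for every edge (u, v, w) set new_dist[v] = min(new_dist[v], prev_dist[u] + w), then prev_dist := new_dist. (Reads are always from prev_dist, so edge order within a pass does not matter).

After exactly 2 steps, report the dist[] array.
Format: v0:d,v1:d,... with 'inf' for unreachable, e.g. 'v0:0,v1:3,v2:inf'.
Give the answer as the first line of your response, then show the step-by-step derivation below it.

v0:0,v1:inf,v2:17,v3:inf,v4:inf,v5:8,v6:inf

step 1: dist = v0:0,v1:inf,v2:inf,v3:inf,v4:inf,v5:8,v6:inf
step 2: dist = v0:0,v1:inf,v2:17,v3:inf,v4:inf,v5:8,v6:inf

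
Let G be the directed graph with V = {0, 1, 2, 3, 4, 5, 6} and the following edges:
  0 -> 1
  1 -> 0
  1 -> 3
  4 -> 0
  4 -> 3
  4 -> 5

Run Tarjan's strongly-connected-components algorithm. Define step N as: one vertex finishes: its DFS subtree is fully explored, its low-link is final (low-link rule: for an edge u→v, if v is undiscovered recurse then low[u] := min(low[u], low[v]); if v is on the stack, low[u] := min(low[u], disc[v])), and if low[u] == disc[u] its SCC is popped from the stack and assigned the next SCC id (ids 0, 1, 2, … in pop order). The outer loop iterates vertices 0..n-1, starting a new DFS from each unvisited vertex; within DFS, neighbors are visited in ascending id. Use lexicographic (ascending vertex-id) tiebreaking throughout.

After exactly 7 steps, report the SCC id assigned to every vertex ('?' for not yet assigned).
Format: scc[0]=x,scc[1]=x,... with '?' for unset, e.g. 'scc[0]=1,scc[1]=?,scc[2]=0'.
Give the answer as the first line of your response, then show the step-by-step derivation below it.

scc[0]=1,scc[1]=1,scc[2]=2,scc[3]=0,scc[4]=4,scc[5]=3,scc[6]=5

step 1: low=(low[0]=0,low[1]=0,low[2]=?,low[3]=2,low[4]=?,low[5]=?,low[6]=?); scc=(scc[0]=?,scc[1]=?,scc[2]=?,scc[3]=0,scc[4]=?,scc[5]=?,scc[6]=?)
step 2: low=(low[0]=0,low[1]=0,low[2]=?,low[3]=2,low[4]=?,low[5]=?,low[6]=?); scc=(scc[0]=?,scc[1]=?,scc[2]=?,scc[3]=0,scc[4]=?,scc[5]=?,scc[6]=?)
step 3: low=(low[0]=0,low[1]=0,low[2]=?,low[3]=2,low[4]=?,low[5]=?,low[6]=?); scc=(scc[0]=1,scc[1]=1,scc[2]=?,scc[3]=0,scc[4]=?,scc[5]=?,scc[6]=?)
step 4: low=(low[0]=0,low[1]=0,low[2]=3,low[3]=2,low[4]=?,low[5]=?,low[6]=?); scc=(scc[0]=1,scc[1]=1,scc[2]=2,scc[3]=0,scc[4]=?,scc[5]=?,scc[6]=?)
step 5: low=(low[0]=0,low[1]=0,low[2]=3,low[3]=2,low[4]=4,low[5]=5,low[6]=?); scc=(scc[0]=1,scc[1]=1,scc[2]=2,scc[3]=0,scc[4]=?,scc[5]=3,scc[6]=?)
step 6: low=(low[0]=0,low[1]=0,low[2]=3,low[3]=2,low[4]=4,low[5]=5,low[6]=?); scc=(scc[0]=1,scc[1]=1,scc[2]=2,scc[3]=0,scc[4]=4,scc[5]=3,scc[6]=?)
step 7: low=(low[0]=0,low[1]=0,low[2]=3,low[3]=2,low[4]=4,low[5]=5,low[6]=6); scc=(scc[0]=1,scc[1]=1,scc[2]=2,scc[3]=0,scc[4]=4,scc[5]=3,scc[6]=5)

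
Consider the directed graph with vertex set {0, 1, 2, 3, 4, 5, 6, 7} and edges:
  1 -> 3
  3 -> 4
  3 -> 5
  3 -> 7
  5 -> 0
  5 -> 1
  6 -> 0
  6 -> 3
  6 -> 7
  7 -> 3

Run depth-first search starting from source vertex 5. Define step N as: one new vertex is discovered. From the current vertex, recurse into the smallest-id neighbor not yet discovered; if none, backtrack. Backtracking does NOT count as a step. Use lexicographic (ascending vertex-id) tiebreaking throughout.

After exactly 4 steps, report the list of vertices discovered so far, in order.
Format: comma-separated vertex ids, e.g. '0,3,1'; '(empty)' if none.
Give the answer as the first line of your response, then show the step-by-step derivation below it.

5,0,1,3

step 1: discover 5; path=5; order=5
step 2: discover 0; path=5>0; order=5,0
step 3: discover 1; path=5>1; order=5,0,1
step 4: discover 3; path=5>1>3; order=5,0,1,3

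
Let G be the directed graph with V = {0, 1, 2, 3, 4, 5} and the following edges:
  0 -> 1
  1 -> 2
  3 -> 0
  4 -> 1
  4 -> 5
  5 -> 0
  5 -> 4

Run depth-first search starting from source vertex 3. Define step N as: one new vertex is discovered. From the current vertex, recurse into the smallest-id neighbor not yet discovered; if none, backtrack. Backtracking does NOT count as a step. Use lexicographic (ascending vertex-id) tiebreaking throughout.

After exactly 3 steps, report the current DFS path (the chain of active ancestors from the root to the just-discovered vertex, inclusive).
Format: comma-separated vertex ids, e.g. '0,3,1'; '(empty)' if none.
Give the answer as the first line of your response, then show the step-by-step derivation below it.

3,0,1

step 1: discover 3; path=3; order=3
step 2: discover 0; path=3>0; order=3,0
step 3: discover 1; path=3>0>1; order=3,0,1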